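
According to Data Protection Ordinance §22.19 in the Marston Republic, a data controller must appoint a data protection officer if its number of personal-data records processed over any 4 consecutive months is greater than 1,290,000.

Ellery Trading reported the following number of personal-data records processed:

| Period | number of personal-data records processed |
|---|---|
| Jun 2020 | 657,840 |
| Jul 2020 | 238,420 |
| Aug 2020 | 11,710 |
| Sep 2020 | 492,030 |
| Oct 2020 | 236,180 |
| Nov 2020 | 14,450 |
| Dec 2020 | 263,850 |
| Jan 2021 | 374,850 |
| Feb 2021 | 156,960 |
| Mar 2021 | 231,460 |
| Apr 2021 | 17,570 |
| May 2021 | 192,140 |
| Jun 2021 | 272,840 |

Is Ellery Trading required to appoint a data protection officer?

Yes

Jun 2020–Sep 2020: 657,840 + 238,420 + 11,710 + 492,030 = 1,400,000 (over)
Jul 2020–Oct 2020: 238,420 + 11,710 + 492,030 + 236,180 = 978,340 (under)
Aug 2020–Nov 2020: 11,710 + 492,030 + 236,180 + 14,450 = 754,370 (under)
Sep 2020–Dec 2020: 492,030 + 236,180 + 14,450 + 263,850 = 1,006,510 (under)
Oct 2020–Jan 2021: 236,180 + 14,450 + 263,850 + 374,850 = 889,330 (under)
Nov 2020–Feb 2021: 14,450 + 263,850 + 374,850 + 156,960 = 810,110 (under)
Dec 2020–Mar 2021: 263,850 + 374,850 + 156,960 + 231,460 = 1,027,120 (under)
Jan 2021–Apr 2021: 374,850 + 156,960 + 231,460 + 17,570 = 780,840 (under)
Feb 2021–May 2021: 156,960 + 231,460 + 17,570 + 192,140 = 598,130 (under)
Mar 2021–Jun 2021: 231,460 + 17,570 + 192,140 + 272,840 = 714,010 (under)
At least one window exceeds 1,290,000.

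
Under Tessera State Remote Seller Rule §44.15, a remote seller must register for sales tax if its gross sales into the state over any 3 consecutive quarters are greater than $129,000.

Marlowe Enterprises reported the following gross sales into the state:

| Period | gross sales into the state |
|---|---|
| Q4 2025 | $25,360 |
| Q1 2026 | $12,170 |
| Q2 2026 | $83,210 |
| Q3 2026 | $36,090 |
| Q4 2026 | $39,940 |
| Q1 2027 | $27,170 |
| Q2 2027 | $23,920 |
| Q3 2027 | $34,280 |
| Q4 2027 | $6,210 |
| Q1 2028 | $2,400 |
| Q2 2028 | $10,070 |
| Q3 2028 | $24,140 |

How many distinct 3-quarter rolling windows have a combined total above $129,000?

2

Q4 2025–Q2 2026: $25,360 + $12,170 + $83,210 = $120,740 (under)
Q1 2026–Q3 2026: $12,170 + $83,210 + $36,090 = $131,470 (over)
Q2 2026–Q4 2026: $83,210 + $36,090 + $39,940 = $159,240 (over)
Q3 2026–Q1 2027: $36,090 + $39,940 + $27,170 = $103,200 (under)
Q4 2026–Q2 2027: $39,940 + $27,170 + $23,920 = $91,030 (under)
Q1 2027–Q3 2027: $27,170 + $23,920 + $34,280 = $85,370 (under)
Q2 2027–Q4 2027: $23,920 + $34,280 + $6,210 = $64,410 (under)
Q3 2027–Q1 2028: $34,280 + $6,210 + $2,400 = $42,890 (under)
Q4 2027–Q2 2028: $6,210 + $2,400 + $10,070 = $18,680 (under)
Q1 2028–Q3 2028: $2,400 + $10,070 + $24,140 = $36,610 (under)
2 windows exceed the threshold.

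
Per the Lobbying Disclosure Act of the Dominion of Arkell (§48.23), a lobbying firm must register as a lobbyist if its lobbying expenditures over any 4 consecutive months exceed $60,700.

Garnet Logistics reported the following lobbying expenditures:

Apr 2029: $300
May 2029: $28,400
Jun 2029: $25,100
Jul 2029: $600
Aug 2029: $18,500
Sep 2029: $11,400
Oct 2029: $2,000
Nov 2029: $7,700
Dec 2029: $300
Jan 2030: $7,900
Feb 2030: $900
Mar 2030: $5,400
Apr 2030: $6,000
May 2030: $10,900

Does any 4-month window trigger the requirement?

Yes

Apr 2029–Jul 2029: $300 + $28,400 + $25,100 + $600 = $54,400 (under)
May 2029–Aug 2029: $28,400 + $25,100 + $600 + $18,500 = $72,600 (over)
Jun 2029–Sep 2029: $25,100 + $600 + $18,500 + $11,400 = $55,600 (under)
Jul 2029–Oct 2029: $600 + $18,500 + $11,400 + $2,000 = $32,500 (under)
Aug 2029–Nov 2029: $18,500 + $11,400 + $2,000 + $7,700 = $39,600 (under)
Sep 2029–Dec 2029: $11,400 + $2,000 + $7,700 + $300 = $21,400 (under)
Oct 2029–Jan 2030: $2,000 + $7,700 + $300 + $7,900 = $17,900 (under)
Nov 2029–Feb 2030: $7,700 + $300 + $7,900 + $900 = $16,800 (under)
Dec 2029–Mar 2030: $300 + $7,900 + $900 + $5,400 = $14,500 (under)
Jan 2030–Apr 2030: $7,900 + $900 + $5,400 + $6,000 = $20,200 (under)
Feb 2030–May 2030: $900 + $5,400 + $6,000 + $10,900 = $23,200 (under)
At least one window exceeds $60,700.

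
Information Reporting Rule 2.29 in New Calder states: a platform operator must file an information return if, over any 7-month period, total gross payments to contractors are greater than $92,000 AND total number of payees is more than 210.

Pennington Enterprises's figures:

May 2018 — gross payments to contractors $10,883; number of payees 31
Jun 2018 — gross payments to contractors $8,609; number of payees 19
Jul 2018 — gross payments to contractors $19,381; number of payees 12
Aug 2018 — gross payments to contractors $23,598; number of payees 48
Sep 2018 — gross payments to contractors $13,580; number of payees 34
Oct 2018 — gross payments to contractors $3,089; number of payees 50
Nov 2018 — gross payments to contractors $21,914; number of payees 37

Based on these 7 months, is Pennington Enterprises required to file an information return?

Yes

Total gross payments to contractors: $10,883 + $8,609 + $19,381 + $23,598 + $13,580 + $3,089 + $21,914 = $101,054 (> $92,000).
Total number of payees: 31 + 19 + 12 + 48 + 34 + 50 + 37 = 231 (> 210).
The test is 'and': both thresholds are exceeded.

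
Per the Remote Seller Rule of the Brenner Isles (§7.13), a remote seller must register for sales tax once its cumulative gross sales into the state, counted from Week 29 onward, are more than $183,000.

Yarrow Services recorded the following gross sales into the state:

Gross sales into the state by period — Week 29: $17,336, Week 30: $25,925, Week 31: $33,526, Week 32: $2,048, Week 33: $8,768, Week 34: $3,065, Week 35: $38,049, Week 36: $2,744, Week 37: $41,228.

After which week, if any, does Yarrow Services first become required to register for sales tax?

Through Week 29: $17,336
Through Week 30: $43,261
Through Week 31: $76,787
Through Week 32: $78,835
Through Week 33: $87,603
Through Week 34: $90,668
Through Week 35: $128,717
Through Week 36: $131,461
Through Week 37: $172,689
Final cumulative total $172,689 ≤ $183,000; the threshold is never exceeded.

Not triggered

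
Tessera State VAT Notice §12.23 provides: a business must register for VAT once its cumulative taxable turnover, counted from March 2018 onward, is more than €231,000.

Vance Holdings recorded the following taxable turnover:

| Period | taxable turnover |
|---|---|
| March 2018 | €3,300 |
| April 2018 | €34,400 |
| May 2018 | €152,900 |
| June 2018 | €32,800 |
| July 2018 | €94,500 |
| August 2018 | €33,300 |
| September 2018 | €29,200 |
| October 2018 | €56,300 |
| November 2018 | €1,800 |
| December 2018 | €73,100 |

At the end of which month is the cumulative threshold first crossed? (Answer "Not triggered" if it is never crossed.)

July 2018

Through March 2018: €3,300
Through April 2018: €37,700
Through May 2018: €190,600
Through June 2018: €223,400
Through July 2018: €317,900 ← exceeds threshold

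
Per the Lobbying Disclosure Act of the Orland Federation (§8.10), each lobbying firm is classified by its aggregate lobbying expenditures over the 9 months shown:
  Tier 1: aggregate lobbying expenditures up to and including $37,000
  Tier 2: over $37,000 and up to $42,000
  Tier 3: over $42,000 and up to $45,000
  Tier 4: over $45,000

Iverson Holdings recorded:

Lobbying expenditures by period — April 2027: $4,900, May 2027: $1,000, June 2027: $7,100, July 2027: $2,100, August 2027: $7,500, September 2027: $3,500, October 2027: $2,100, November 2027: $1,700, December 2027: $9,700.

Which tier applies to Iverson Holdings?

Aggregate lobbying expenditures: $4,900 + $1,000 + $7,100 + $2,100 + $7,500 + $3,500 + $2,100 + $1,700 + $9,700 = $39,600.
$37,000 < $39,600 ≤ $42,000, so Tier 2 applies.

Tier 2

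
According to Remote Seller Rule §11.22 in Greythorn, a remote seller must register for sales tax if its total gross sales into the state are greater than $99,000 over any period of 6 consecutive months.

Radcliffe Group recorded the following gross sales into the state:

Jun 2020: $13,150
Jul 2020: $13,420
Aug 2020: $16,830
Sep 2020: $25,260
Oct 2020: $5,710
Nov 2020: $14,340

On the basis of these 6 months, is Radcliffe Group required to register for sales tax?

Total gross sales into the state: $13,150 + $13,420 + $16,830 + $25,260 + $5,710 + $14,340 = $88,710.
$88,710 ≤ $99,000, so the threshold is not exceeded.

No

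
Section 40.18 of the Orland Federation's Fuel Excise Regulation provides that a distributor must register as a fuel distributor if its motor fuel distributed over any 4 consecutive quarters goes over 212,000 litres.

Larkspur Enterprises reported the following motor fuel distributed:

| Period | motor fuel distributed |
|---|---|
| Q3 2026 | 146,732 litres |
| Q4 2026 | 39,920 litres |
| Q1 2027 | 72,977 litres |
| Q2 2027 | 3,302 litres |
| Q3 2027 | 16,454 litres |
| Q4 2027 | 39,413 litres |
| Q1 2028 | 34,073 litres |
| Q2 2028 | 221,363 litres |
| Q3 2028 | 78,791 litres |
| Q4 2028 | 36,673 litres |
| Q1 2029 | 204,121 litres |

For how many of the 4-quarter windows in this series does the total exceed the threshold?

Q3 2026–Q2 2027: 146,732 litres + 39,920 litres + 72,977 litres + 3,302 litres = 262,931 litres (over)
Q4 2026–Q3 2027: 39,920 litres + 72,977 litres + 3,302 litres + 16,454 litres = 132,653 litres (under)
Q1 2027–Q4 2027: 72,977 litres + 3,302 litres + 16,454 litres + 39,413 litres = 132,146 litres (under)
Q2 2027–Q1 2028: 3,302 litres + 16,454 litres + 39,413 litres + 34,073 litres = 93,242 litres (under)
Q3 2027–Q2 2028: 16,454 litres + 39,413 litres + 34,073 litres + 221,363 litres = 311,303 litres (over)
Q4 2027–Q3 2028: 39,413 litres + 34,073 litres + 221,363 litres + 78,791 litres = 373,640 litres (over)
Q1 2028–Q4 2028: 34,073 litres + 221,363 litres + 78,791 litres + 36,673 litres = 370,900 litres (over)
Q2 2028–Q1 2029: 221,363 litres + 78,791 litres + 36,673 litres + 204,121 litres = 540,948 litres (over)
5 windows exceed the threshold.

5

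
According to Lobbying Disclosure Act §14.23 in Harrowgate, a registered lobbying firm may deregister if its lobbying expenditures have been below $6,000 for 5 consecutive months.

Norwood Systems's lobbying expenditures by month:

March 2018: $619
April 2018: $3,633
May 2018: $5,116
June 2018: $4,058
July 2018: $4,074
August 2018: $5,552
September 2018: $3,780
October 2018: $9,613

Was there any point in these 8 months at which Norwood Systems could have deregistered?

Months below $6,000: March 2018, April 2018, May 2018, June 2018, July 2018, August 2018, September 2018.
Longest run of consecutive months below the threshold: 7.
7 ≥ 5, so Norwood Systems became eligible.

Yes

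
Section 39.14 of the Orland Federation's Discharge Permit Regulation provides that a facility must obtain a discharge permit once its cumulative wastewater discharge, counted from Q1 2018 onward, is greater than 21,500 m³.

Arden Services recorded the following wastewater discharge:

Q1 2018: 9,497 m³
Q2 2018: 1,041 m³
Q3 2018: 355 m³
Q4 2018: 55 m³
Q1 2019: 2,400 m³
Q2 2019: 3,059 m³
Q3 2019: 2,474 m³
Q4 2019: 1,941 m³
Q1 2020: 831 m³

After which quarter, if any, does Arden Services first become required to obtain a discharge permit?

Through Q1 2018: 9,497 m³
Through Q2 2018: 10,538 m³
Through Q3 2018: 10,893 m³
Through Q4 2018: 10,948 m³
Through Q1 2019: 13,348 m³
Through Q2 2019: 16,407 m³
Through Q3 2019: 18,881 m³
Through Q4 2019: 20,822 m³
Through Q1 2020: 21,653 m³ ← exceeds threshold

Q1 2020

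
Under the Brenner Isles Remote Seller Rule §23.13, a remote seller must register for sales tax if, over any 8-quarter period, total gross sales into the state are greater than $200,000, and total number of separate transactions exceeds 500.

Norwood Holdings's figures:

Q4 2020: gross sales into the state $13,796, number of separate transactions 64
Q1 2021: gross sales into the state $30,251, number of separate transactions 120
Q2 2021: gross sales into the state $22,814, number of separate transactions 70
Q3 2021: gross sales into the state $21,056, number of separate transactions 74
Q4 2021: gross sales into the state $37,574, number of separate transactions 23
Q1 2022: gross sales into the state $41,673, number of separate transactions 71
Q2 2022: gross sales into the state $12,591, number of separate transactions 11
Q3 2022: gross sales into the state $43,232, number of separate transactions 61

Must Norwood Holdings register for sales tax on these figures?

No

Total gross sales into the state: $13,796 + $30,251 + $22,814 + $21,056 + $37,574 + $41,673 + $12,591 + $43,232 = $222,987 (> $200,000).
Total number of separate transactions: 64 + 120 + 70 + 74 + 23 + 71 + 11 + 61 = 494 (≤ 500).
The test is 'and': the rule requires both, and at least one is not exceeded.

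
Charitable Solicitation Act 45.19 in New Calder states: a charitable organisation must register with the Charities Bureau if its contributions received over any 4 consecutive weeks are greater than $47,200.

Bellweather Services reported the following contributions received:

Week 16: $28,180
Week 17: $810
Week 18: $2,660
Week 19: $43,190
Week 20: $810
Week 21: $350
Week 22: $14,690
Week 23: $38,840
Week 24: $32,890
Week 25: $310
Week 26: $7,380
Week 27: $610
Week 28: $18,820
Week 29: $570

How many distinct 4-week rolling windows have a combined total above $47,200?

Week 16–Week 19: $28,180 + $810 + $2,660 + $43,190 = $74,840 (over)
Week 17–Week 20: $810 + $2,660 + $43,190 + $810 = $47,470 (over)
Week 18–Week 21: $2,660 + $43,190 + $810 + $350 = $47,010 (under)
Week 19–Week 22: $43,190 + $810 + $350 + $14,690 = $59,040 (over)
Week 20–Week 23: $810 + $350 + $14,690 + $38,840 = $54,690 (over)
Week 21–Week 24: $350 + $14,690 + $38,840 + $32,890 = $86,770 (over)
Week 22–Week 25: $14,690 + $38,840 + $32,890 + $310 = $86,730 (over)
Week 23–Week 26: $38,840 + $32,890 + $310 + $7,380 = $79,420 (over)
Week 24–Week 27: $32,890 + $310 + $7,380 + $610 = $41,190 (under)
Week 25–Week 28: $310 + $7,380 + $610 + $18,820 = $27,120 (under)
Week 26–Week 29: $7,380 + $610 + $18,820 + $570 = $27,380 (under)
7 windows exceed the threshold.

7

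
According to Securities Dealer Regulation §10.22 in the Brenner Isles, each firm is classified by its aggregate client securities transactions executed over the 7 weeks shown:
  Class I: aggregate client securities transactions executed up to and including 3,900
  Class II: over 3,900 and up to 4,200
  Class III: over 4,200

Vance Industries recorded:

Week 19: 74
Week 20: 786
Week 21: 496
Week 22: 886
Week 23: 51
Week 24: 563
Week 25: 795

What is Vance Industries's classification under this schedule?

Aggregate client securities transactions executed: 74 + 786 + 496 + 886 + 51 + 563 + 795 = 3,651.
3,651 ≤ 3,900, so Class I applies.

Class I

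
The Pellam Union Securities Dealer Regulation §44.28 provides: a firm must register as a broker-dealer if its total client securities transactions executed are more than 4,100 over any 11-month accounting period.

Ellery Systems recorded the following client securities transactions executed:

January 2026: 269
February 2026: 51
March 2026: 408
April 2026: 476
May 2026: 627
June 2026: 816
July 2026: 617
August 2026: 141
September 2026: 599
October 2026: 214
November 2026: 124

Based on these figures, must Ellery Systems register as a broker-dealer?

Yes

Total client securities transactions executed: 269 + 51 + 408 + 476 + 627 + 816 + 617 + 141 + 599 + 214 + 124 = 4,342.
4,342 > 4,100, so the threshold is exceeded.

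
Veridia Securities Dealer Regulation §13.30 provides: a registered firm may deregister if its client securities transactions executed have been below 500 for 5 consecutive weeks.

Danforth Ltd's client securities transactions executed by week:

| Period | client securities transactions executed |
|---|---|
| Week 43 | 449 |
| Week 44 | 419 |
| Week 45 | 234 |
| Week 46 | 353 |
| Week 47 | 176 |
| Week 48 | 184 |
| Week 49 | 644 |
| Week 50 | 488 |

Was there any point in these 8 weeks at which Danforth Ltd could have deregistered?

Yes

Weeks below 500: Week 43, Week 44, Week 45, Week 46, Week 47, Week 48, Week 50.
Longest run of consecutive weeks below the threshold: 6.
6 ≥ 5, so Danforth Ltd became eligible.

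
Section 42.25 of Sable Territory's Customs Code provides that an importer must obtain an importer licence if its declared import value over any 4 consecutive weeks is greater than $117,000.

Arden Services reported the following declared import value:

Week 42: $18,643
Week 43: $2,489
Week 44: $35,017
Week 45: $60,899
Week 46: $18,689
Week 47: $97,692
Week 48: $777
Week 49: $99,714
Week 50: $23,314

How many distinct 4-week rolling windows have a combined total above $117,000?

6

Week 42–Week 45: $18,643 + $2,489 + $35,017 + $60,899 = $117,048 (over)
Week 43–Week 46: $2,489 + $35,017 + $60,899 + $18,689 = $117,094 (over)
Week 44–Week 47: $35,017 + $60,899 + $18,689 + $97,692 = $212,297 (over)
Week 45–Week 48: $60,899 + $18,689 + $97,692 + $777 = $178,057 (over)
Week 46–Week 49: $18,689 + $97,692 + $777 + $99,714 = $216,872 (over)
Week 47–Week 50: $97,692 + $777 + $99,714 + $23,314 = $221,497 (over)
6 windows exceed the threshold.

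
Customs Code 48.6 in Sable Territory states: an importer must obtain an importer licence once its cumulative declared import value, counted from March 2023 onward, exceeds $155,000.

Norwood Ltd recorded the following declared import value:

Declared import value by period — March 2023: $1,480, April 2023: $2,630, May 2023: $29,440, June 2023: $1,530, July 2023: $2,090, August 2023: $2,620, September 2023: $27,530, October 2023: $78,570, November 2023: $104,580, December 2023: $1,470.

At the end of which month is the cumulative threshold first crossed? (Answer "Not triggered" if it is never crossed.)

November 2023

Through March 2023: $1,480
Through April 2023: $4,110
Through May 2023: $33,550
Through June 2023: $35,080
Through July 2023: $37,170
Through August 2023: $39,790
Through September 2023: $67,320
Through October 2023: $145,890
Through November 2023: $250,470 ← exceeds threshold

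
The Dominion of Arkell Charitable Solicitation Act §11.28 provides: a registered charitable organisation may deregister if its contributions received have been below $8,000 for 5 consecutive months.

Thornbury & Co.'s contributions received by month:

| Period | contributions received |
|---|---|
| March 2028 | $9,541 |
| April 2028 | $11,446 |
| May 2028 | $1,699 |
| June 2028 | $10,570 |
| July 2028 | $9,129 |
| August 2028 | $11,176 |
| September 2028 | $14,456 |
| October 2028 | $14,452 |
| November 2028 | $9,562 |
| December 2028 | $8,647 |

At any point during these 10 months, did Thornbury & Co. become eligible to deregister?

No

Months below $8,000: May 2028.
Longest run of consecutive months below the threshold: 1.
1 < 5, so Thornbury & Co. never became eligible.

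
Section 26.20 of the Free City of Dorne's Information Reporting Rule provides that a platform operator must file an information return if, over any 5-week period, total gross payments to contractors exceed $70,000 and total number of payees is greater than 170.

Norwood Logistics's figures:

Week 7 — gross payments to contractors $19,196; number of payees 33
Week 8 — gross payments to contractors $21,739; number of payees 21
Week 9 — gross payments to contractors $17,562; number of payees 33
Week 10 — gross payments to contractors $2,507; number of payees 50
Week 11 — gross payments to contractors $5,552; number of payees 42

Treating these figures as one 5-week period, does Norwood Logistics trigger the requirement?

No

Total gross payments to contractors: $19,196 + $21,739 + $17,562 + $2,507 + $5,552 = $66,556 (≤ $70,000).
Total number of payees: 33 + 21 + 33 + 50 + 42 = 179 (> 170).
The test is 'and': the rule requires both, and at least one is not exceeded.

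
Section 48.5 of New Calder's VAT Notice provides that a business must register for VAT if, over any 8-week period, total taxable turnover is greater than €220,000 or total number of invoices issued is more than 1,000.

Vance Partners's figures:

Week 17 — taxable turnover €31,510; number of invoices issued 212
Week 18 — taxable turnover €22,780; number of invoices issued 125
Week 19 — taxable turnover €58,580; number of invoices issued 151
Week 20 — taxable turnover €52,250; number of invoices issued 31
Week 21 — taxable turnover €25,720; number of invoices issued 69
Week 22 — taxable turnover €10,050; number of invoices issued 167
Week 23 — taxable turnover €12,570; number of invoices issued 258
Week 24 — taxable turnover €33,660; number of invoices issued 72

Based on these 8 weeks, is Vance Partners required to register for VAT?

Total taxable turnover: €31,510 + €22,780 + €58,580 + €52,250 + €25,720 + €10,050 + €12,570 + €33,660 = €247,120 (> €220,000).
Total number of invoices issued: 212 + 125 + 151 + 31 + 69 + 167 + 258 + 72 = 1,085 (> 1,000).
The test is 'or': at least one threshold is exceeded.

Yes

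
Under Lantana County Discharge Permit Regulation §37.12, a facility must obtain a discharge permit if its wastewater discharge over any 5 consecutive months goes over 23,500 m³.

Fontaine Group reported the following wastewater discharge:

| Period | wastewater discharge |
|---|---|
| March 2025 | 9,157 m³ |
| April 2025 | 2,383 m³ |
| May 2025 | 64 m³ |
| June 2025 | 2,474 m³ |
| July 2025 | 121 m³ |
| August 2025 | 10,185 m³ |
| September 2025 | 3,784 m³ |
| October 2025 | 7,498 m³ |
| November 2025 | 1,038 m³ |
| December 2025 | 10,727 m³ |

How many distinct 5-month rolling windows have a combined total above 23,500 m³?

March 2025–July 2025: 9,157 m³ + 2,383 m³ + 64 m³ + 2,474 m³ + 121 m³ = 14,199 m³ (under)
April 2025–August 2025: 2,383 m³ + 64 m³ + 2,474 m³ + 121 m³ + 10,185 m³ = 15,227 m³ (under)
May 2025–September 2025: 64 m³ + 2,474 m³ + 121 m³ + 10,185 m³ + 3,784 m³ = 16,628 m³ (under)
June 2025–October 2025: 2,474 m³ + 121 m³ + 10,185 m³ + 3,784 m³ + 7,498 m³ = 24,062 m³ (over)
July 2025–November 2025: 121 m³ + 10,185 m³ + 3,784 m³ + 7,498 m³ + 1,038 m³ = 22,626 m³ (under)
August 2025–December 2025: 10,185 m³ + 3,784 m³ + 7,498 m³ + 1,038 m³ + 10,727 m³ = 33,232 m³ (over)
2 windows exceed the threshold.

2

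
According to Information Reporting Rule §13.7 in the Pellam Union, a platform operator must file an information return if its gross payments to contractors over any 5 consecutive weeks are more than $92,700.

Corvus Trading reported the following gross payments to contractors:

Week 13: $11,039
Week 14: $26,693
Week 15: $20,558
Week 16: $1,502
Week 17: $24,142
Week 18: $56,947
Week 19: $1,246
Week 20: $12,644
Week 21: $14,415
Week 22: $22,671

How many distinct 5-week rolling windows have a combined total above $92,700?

Week 13–Week 17: $11,039 + $26,693 + $20,558 + $1,502 + $24,142 = $83,934 (under)
Week 14–Week 18: $26,693 + $20,558 + $1,502 + $24,142 + $56,947 = $129,842 (over)
Week 15–Week 19: $20,558 + $1,502 + $24,142 + $56,947 + $1,246 = $104,395 (over)
Week 16–Week 20: $1,502 + $24,142 + $56,947 + $1,246 + $12,644 = $96,481 (over)
Week 17–Week 21: $24,142 + $56,947 + $1,246 + $12,644 + $14,415 = $109,394 (over)
Week 18–Week 22: $56,947 + $1,246 + $12,644 + $14,415 + $22,671 = $107,923 (over)
5 windows exceed the threshold.

5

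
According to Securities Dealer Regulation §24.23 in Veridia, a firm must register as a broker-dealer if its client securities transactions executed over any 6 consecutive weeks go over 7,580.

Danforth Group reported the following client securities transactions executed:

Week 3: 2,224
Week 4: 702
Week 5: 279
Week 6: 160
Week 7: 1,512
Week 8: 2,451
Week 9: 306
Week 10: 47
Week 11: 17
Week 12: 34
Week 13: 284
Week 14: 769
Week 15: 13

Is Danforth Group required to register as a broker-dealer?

Week 3–Week 8: 2,224 + 702 + 279 + 160 + 1,512 + 2,451 = 7,328 (under)
Week 4–Week 9: 702 + 279 + 160 + 1,512 + 2,451 + 306 = 5,410 (under)
Week 5–Week 10: 279 + 160 + 1,512 + 2,451 + 306 + 47 = 4,755 (under)
Week 6–Week 11: 160 + 1,512 + 2,451 + 306 + 47 + 17 = 4,493 (under)
Week 7–Week 12: 1,512 + 2,451 + 306 + 47 + 17 + 34 = 4,367 (under)
Week 8–Week 13: 2,451 + 306 + 47 + 17 + 34 + 284 = 3,139 (under)
Week 9–Week 14: 306 + 47 + 17 + 34 + 284 + 769 = 1,457 (under)
Week 10–Week 15: 47 + 17 + 34 + 284 + 769 + 13 = 1,164 (under)
No window exceeds 7,580.

No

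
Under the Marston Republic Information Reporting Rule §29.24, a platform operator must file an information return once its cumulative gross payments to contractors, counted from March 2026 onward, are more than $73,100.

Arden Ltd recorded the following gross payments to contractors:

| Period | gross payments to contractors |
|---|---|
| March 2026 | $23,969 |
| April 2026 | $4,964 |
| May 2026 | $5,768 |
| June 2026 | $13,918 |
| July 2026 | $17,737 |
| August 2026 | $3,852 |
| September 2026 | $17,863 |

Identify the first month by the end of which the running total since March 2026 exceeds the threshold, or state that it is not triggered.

Through March 2026: $23,969
Through April 2026: $28,933
Through May 2026: $34,701
Through June 2026: $48,619
Through July 2026: $66,356
Through August 2026: $70,208
Through September 2026: $88,071 ← exceeds threshold

September 2026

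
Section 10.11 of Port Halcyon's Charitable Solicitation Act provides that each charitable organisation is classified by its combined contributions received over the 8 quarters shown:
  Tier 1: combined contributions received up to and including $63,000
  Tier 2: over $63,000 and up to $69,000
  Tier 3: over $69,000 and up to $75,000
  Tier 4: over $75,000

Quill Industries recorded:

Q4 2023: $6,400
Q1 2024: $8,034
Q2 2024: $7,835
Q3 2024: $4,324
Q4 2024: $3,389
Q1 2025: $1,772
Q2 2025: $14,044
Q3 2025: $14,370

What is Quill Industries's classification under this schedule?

Combined contributions received: $6,400 + $8,034 + $7,835 + $4,324 + $3,389 + $1,772 + $14,044 + $14,370 = $60,168.
$60,168 ≤ $63,000, so Tier 1 applies.

Tier 1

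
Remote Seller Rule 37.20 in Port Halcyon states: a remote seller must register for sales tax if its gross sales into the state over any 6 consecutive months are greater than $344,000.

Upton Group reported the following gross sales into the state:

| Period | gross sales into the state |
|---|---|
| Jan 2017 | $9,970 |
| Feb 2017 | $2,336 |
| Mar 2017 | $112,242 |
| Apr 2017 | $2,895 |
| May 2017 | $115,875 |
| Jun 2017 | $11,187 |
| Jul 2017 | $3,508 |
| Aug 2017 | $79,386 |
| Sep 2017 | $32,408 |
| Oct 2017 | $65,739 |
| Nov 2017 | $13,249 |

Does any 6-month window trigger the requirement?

Jan 2017–Jun 2017: $9,970 + $2,336 + $112,242 + $2,895 + $115,875 + $11,187 = $254,505 (under)
Feb 2017–Jul 2017: $2,336 + $112,242 + $2,895 + $115,875 + $11,187 + $3,508 = $248,043 (under)
Mar 2017–Aug 2017: $112,242 + $2,895 + $115,875 + $11,187 + $3,508 + $79,386 = $325,093 (under)
Apr 2017–Sep 2017: $2,895 + $115,875 + $11,187 + $3,508 + $79,386 + $32,408 = $245,259 (under)
May 2017–Oct 2017: $115,875 + $11,187 + $3,508 + $79,386 + $32,408 + $65,739 = $308,103 (under)
Jun 2017–Nov 2017: $11,187 + $3,508 + $79,386 + $32,408 + $65,739 + $13,249 = $205,477 (under)
No window exceeds $344,000.

No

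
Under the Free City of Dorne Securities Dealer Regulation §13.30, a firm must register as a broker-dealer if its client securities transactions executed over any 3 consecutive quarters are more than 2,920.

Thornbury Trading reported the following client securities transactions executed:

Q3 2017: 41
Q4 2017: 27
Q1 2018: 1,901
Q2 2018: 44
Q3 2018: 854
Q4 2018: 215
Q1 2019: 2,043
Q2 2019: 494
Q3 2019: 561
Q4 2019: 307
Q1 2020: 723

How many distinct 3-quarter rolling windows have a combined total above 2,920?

Q3 2017–Q1 2018: 41 + 27 + 1,901 = 1,969 (under)
Q4 2017–Q2 2018: 27 + 1,901 + 44 = 1,972 (under)
Q1 2018–Q3 2018: 1,901 + 44 + 854 = 2,799 (under)
Q2 2018–Q4 2018: 44 + 854 + 215 = 1,113 (under)
Q3 2018–Q1 2019: 854 + 215 + 2,043 = 3,112 (over)
Q4 2018–Q2 2019: 215 + 2,043 + 494 = 2,752 (under)
Q1 2019–Q3 2019: 2,043 + 494 + 561 = 3,098 (over)
Q2 2019–Q4 2019: 494 + 561 + 307 = 1,362 (under)
Q3 2019–Q1 2020: 561 + 307 + 723 = 1,591 (under)
2 windows exceed the threshold.

2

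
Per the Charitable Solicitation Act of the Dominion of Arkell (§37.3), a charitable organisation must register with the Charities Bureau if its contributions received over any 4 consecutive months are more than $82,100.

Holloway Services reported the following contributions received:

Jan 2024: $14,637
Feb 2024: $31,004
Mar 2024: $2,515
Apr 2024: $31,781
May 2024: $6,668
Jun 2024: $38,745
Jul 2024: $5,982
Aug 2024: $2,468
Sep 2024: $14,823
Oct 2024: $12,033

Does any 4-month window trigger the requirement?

Yes

Jan 2024–Apr 2024: $14,637 + $31,004 + $2,515 + $31,781 = $79,937 (under)
Feb 2024–May 2024: $31,004 + $2,515 + $31,781 + $6,668 = $71,968 (under)
Mar 2024–Jun 2024: $2,515 + $31,781 + $6,668 + $38,745 = $79,709 (under)
Apr 2024–Jul 2024: $31,781 + $6,668 + $38,745 + $5,982 = $83,176 (over)
May 2024–Aug 2024: $6,668 + $38,745 + $5,982 + $2,468 = $53,863 (under)
Jun 2024–Sep 2024: $38,745 + $5,982 + $2,468 + $14,823 = $62,018 (under)
Jul 2024–Oct 2024: $5,982 + $2,468 + $14,823 + $12,033 = $35,306 (under)
At least one window exceeds $82,100.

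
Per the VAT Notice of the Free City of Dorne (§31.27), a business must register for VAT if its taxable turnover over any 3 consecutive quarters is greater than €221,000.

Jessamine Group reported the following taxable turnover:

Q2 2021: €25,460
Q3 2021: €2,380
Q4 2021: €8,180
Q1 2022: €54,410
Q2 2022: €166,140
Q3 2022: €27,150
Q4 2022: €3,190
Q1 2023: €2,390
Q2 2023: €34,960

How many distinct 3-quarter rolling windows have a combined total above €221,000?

2

Q2 2021–Q4 2021: €25,460 + €2,380 + €8,180 = €36,020 (under)
Q3 2021–Q1 2022: €2,380 + €8,180 + €54,410 = €64,970 (under)
Q4 2021–Q2 2022: €8,180 + €54,410 + €166,140 = €228,730 (over)
Q1 2022–Q3 2022: €54,410 + €166,140 + €27,150 = €247,700 (over)
Q2 2022–Q4 2022: €166,140 + €27,150 + €3,190 = €196,480 (under)
Q3 2022–Q1 2023: €27,150 + €3,190 + €2,390 = €32,730 (under)
Q4 2022–Q2 2023: €3,190 + €2,390 + €34,960 = €40,540 (under)
2 windows exceed the threshold.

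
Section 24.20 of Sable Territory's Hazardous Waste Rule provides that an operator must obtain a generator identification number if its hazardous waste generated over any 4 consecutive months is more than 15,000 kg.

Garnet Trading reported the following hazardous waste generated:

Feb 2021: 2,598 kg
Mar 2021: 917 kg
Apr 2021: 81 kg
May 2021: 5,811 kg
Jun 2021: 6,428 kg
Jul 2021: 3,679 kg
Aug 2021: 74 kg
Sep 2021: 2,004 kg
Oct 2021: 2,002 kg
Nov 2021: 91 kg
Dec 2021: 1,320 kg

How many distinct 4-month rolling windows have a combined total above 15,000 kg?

2

Feb 2021–May 2021: 2,598 kg + 917 kg + 81 kg + 5,811 kg = 9,407 kg (under)
Mar 2021–Jun 2021: 917 kg + 81 kg + 5,811 kg + 6,428 kg = 13,237 kg (under)
Apr 2021–Jul 2021: 81 kg + 5,811 kg + 6,428 kg + 3,679 kg = 15,999 kg (over)
May 2021–Aug 2021: 5,811 kg + 6,428 kg + 3,679 kg + 74 kg = 15,992 kg (over)
Jun 2021–Sep 2021: 6,428 kg + 3,679 kg + 74 kg + 2,004 kg = 12,185 kg (under)
Jul 2021–Oct 2021: 3,679 kg + 74 kg + 2,004 kg + 2,002 kg = 7,759 kg (under)
Aug 2021–Nov 2021: 74 kg + 2,004 kg + 2,002 kg + 91 kg = 4,171 kg (under)
Sep 2021–Dec 2021: 2,004 kg + 2,002 kg + 91 kg + 1,320 kg = 5,417 kg (under)
2 windows exceed the threshold.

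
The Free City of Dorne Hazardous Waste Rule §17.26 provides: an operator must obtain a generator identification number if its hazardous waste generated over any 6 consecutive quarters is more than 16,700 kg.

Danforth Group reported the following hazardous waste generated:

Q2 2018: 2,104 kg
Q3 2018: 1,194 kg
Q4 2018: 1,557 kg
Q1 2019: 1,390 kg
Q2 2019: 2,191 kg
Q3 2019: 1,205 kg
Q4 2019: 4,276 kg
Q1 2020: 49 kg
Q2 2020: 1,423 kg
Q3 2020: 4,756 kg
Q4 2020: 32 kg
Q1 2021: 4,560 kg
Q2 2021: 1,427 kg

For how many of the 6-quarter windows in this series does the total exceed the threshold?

Q2 2018–Q3 2019: 2,104 kg + 1,194 kg + 1,557 kg + 1,390 kg + 2,191 kg + 1,205 kg = 9,641 kg (under)
Q3 2018–Q4 2019: 1,194 kg + 1,557 kg + 1,390 kg + 2,191 kg + 1,205 kg + 4,276 kg = 11,813 kg (under)
Q4 2018–Q1 2020: 1,557 kg + 1,390 kg + 2,191 kg + 1,205 kg + 4,276 kg + 49 kg = 10,668 kg (under)
Q1 2019–Q2 2020: 1,390 kg + 2,191 kg + 1,205 kg + 4,276 kg + 49 kg + 1,423 kg = 10,534 kg (under)
Q2 2019–Q3 2020: 2,191 kg + 1,205 kg + 4,276 kg + 49 kg + 1,423 kg + 4,756 kg = 13,900 kg (under)
Q3 2019–Q4 2020: 1,205 kg + 4,276 kg + 49 kg + 1,423 kg + 4,756 kg + 32 kg = 11,741 kg (under)
Q4 2019–Q1 2021: 4,276 kg + 49 kg + 1,423 kg + 4,756 kg + 32 kg + 4,560 kg = 15,096 kg (under)
Q1 2020–Q2 2021: 49 kg + 1,423 kg + 4,756 kg + 32 kg + 4,560 kg + 1,427 kg = 12,247 kg (under)
0 windows exceed the threshold.

0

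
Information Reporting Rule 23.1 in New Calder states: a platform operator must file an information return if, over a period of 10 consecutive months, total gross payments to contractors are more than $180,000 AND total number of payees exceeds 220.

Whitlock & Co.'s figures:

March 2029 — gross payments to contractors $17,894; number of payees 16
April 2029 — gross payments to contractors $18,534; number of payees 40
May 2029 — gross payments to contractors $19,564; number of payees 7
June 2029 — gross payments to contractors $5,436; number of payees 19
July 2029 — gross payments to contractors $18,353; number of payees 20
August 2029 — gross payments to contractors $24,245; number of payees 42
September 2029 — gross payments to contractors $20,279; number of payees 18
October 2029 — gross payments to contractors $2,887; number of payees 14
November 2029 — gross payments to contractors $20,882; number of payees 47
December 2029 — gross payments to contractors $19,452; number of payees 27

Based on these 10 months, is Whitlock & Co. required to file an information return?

No

Total gross payments to contractors: $17,894 + $18,534 + $19,564 + $5,436 + $18,353 + $24,245 + $20,279 + $2,887 + $20,882 + $19,452 = $167,526 (≤ $180,000).
Total number of payees: 16 + 40 + 7 + 19 + 20 + 42 + 18 + 14 + 47 + 27 = 250 (> 220).
The test is 'and': the rule requires both, and at least one is not exceeded.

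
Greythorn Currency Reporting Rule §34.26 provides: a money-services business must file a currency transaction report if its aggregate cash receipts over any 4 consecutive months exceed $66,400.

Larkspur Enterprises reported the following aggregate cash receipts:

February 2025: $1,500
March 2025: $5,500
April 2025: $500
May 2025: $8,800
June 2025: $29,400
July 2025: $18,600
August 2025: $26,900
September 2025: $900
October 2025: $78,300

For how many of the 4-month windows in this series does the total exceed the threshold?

February 2025–May 2025: $1,500 + $5,500 + $500 + $8,800 = $16,300 (under)
March 2025–June 2025: $5,500 + $500 + $8,800 + $29,400 = $44,200 (under)
April 2025–July 2025: $500 + $8,800 + $29,400 + $18,600 = $57,300 (under)
May 2025–August 2025: $8,800 + $29,400 + $18,600 + $26,900 = $83,700 (over)
June 2025–September 2025: $29,400 + $18,600 + $26,900 + $900 = $75,800 (over)
July 2025–October 2025: $18,600 + $26,900 + $900 + $78,300 = $124,700 (over)
3 windows exceed the threshold.

3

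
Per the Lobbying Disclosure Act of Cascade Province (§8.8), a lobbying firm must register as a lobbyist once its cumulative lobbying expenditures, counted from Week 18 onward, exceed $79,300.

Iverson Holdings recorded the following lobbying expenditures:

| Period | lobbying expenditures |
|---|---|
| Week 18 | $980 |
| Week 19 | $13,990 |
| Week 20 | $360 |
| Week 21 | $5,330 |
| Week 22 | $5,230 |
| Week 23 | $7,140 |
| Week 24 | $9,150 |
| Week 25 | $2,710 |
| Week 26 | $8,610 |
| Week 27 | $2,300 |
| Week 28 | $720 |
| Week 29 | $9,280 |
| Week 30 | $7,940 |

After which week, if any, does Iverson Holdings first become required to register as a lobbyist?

Not triggered

Through Week 18: $980
Through Week 19: $14,970
Through Week 20: $15,330
Through Week 21: $20,660
Through Week 22: $25,890
Through Week 23: $33,030
Through Week 24: $42,180
Through Week 25: $44,890
Through Week 26: $53,500
Through Week 27: $55,800
Through Week 28: $56,520
Through Week 29: $65,800
Through Week 30: $73,740
Final cumulative total $73,740 ≤ $79,300; the threshold is never exceeded.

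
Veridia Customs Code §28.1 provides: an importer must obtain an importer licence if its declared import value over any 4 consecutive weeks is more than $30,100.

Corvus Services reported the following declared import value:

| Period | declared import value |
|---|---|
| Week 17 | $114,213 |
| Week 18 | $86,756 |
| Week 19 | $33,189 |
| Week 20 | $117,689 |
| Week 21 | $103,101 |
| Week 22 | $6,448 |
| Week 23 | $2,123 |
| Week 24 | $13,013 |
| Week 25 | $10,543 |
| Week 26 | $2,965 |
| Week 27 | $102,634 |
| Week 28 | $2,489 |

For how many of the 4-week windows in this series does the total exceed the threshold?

Week 17–Week 20: $114,213 + $86,756 + $33,189 + $117,689 = $351,847 (over)
Week 18–Week 21: $86,756 + $33,189 + $117,689 + $103,101 = $340,735 (over)
Week 19–Week 22: $33,189 + $117,689 + $103,101 + $6,448 = $260,427 (over)
Week 20–Week 23: $117,689 + $103,101 + $6,448 + $2,123 = $229,361 (over)
Week 21–Week 24: $103,101 + $6,448 + $2,123 + $13,013 = $124,685 (over)
Week 22–Week 25: $6,448 + $2,123 + $13,013 + $10,543 = $32,127 (over)
Week 23–Week 26: $2,123 + $13,013 + $10,543 + $2,965 = $28,644 (under)
Week 24–Week 27: $13,013 + $10,543 + $2,965 + $102,634 = $129,155 (over)
Week 25–Week 28: $10,543 + $2,965 + $102,634 + $2,489 = $118,631 (over)
8 windows exceed the threshold.

8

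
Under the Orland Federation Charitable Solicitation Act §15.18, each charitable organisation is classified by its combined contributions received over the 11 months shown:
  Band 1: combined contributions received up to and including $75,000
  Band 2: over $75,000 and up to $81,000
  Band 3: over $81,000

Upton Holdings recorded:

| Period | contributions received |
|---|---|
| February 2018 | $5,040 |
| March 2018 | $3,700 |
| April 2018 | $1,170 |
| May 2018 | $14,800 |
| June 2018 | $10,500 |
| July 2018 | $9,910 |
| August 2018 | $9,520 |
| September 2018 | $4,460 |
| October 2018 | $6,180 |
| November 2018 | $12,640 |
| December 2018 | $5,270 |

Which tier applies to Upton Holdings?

Band 3

Combined contributions received: $5,040 + $3,700 + $1,170 + $14,800 + $10,500 + $9,910 + $9,520 + $4,460 + $6,180 + $12,640 + $5,270 = $83,190.
$83,190 > $81,000, so Band 3 applies.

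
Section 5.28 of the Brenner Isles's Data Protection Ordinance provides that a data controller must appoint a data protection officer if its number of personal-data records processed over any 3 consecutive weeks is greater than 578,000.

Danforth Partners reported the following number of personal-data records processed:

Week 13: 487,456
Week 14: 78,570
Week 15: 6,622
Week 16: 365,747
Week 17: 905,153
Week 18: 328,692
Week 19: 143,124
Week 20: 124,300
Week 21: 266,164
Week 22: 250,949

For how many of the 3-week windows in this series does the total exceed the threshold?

Week 13–Week 15: 487,456 + 78,570 + 6,622 = 572,648 (under)
Week 14–Week 16: 78,570 + 6,622 + 365,747 = 450,939 (under)
Week 15–Week 17: 6,622 + 365,747 + 905,153 = 1,277,522 (over)
Week 16–Week 18: 365,747 + 905,153 + 328,692 = 1,599,592 (over)
Week 17–Week 19: 905,153 + 328,692 + 143,124 = 1,376,969 (over)
Week 18–Week 20: 328,692 + 143,124 + 124,300 = 596,116 (over)
Week 19–Week 21: 143,124 + 124,300 + 266,164 = 533,588 (under)
Week 20–Week 22: 124,300 + 266,164 + 250,949 = 641,413 (over)
5 windows exceed the threshold.

5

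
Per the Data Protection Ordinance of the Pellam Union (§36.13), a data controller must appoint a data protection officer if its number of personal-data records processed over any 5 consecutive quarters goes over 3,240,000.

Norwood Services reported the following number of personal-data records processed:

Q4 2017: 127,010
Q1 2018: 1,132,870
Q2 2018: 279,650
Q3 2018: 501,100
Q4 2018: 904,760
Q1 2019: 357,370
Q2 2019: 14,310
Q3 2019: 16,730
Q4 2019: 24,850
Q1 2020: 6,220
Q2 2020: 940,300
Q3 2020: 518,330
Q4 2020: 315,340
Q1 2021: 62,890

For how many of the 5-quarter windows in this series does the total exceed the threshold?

Q4 2017–Q4 2018: 127,010 + 1,132,870 + 279,650 + 501,100 + 904,760 = 2,945,390 (under)
Q1 2018–Q1 2019: 1,132,870 + 279,650 + 501,100 + 904,760 + 357,370 = 3,175,750 (under)
Q2 2018–Q2 2019: 279,650 + 501,100 + 904,760 + 357,370 + 14,310 = 2,057,190 (under)
Q3 2018–Q3 2019: 501,100 + 904,760 + 357,370 + 14,310 + 16,730 = 1,794,270 (under)
Q4 2018–Q4 2019: 904,760 + 357,370 + 14,310 + 16,730 + 24,850 = 1,318,020 (under)
Q1 2019–Q1 2020: 357,370 + 14,310 + 16,730 + 24,850 + 6,220 = 419,480 (under)
Q2 2019–Q2 2020: 14,310 + 16,730 + 24,850 + 6,220 + 940,300 = 1,002,410 (under)
Q3 2019–Q3 2020: 16,730 + 24,850 + 6,220 + 940,300 + 518,330 = 1,506,430 (under)
Q4 2019–Q4 2020: 24,850 + 6,220 + 940,300 + 518,330 + 315,340 = 1,805,040 (under)
Q1 2020–Q1 2021: 6,220 + 940,300 + 518,330 + 315,340 + 62,890 = 1,843,080 (under)
0 windows exceed the threshold.

0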